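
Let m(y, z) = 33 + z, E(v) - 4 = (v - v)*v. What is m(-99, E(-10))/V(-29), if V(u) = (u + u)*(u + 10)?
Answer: 37/1102 ≈ 0.033575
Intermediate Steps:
V(u) = 2*u*(10 + u) (V(u) = (2*u)*(10 + u) = 2*u*(10 + u))
E(v) = 4 (E(v) = 4 + (v - v)*v = 4 + 0*v = 4 + 0 = 4)
m(-99, E(-10))/V(-29) = (33 + 4)/((2*(-29)*(10 - 29))) = 37/((2*(-29)*(-19))) = 37/1102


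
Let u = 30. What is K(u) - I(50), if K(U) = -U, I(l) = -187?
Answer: 157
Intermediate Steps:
K(u) - I(50) = -1*30 - 1*(-187) = -30 + 187 = 157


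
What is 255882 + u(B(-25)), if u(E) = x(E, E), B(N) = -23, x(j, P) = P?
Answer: 255859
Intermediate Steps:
u(E) = E
255882 + u(B(-25)) = 255882 - 23 = 255859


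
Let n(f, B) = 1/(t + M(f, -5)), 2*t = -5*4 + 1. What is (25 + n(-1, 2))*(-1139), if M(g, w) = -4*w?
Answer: -600253/21 ≈ -28583.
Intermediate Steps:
t = -19/2 (t = (-5*4 + 1)/2 = (-20 + 1)/2 = (1/2)*(-19) = -19/2 ≈ -9.5000)
n(f, B) = 2/21 (n(f, B) = 1/(-19/2 - 4*(-5)) = 1/(-19/2 + 20) = 1/(21/2) = 2/21)
(25 + n(-1, 2))*(-1139) = (25 + 2/21)*(-1139) = (527/21)*(-1139) = -600253/21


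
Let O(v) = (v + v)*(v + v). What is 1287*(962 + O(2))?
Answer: 1258686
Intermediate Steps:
O(v) = 4*v**2 (O(v) = (2*v)*(2*v) = 4*v**2)
1287*(962 + O(2)) = 1287*(962 + 4*2**2) = 1287*(962 + 4*4) = 1287*(962 + 16) = 1287*978 = 1258686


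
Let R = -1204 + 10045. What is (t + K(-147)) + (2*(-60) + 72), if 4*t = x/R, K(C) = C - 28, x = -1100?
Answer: -1971818/8841 ≈ -223.03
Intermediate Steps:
R = 8841
K(C) = -28 + C
t = -275/8841 (t = (-1100/8841)/4 = (-1100*1/8841)/4 = (¼)*(-1100/8841) = -275/8841 ≈ -0.031105)
(t + K(-147)) + (2*(-60) + 72) = (-275/8841 + (-28 - 147)) + (2*(-60) + 72) = (-275/8841 - 175) + (-120 + 72) = -1547450/8841 - 48 = -1971818/8841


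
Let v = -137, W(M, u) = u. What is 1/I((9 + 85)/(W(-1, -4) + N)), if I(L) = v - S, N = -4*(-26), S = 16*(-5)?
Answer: -1/57 ≈ -0.017544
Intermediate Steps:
S = -80
N = 104
I(L) = -57 (I(L) = -137 - 1*(-80) = -137 + 80 = -57)
1/I((9 + 85)/(W(-1, -4) + N)) = 1/(-57) = -1/57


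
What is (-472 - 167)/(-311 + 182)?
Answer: 213/43 ≈ 4.9535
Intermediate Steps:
(-472 - 167)/(-311 + 182) = -639/(-129) = -639*(-1/129) = 213/43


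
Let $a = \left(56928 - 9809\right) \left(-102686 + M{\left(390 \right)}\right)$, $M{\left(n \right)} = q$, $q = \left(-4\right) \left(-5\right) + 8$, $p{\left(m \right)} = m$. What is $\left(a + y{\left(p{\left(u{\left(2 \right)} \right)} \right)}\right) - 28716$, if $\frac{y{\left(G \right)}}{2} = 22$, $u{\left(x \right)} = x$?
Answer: $-4837170974$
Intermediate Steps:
$q = 28$ ($q = 20 + 8 = 28$)
$M{\left(n \right)} = 28$
$y{\left(G \right)} = 44$ ($y{\left(G \right)} = 2 \cdot 22 = 44$)
$a = -4837142302$ ($a = \left(56928 - 9809\right) \left(-102686 + 28\right) = 47119 \left(-102658\right) = -4837142302$)
$\left(a + y{\left(p{\left(u{\left(2 \right)} \right)} \right)}\right) - 28716 = \left(-4837142302 + 44\right) - 28716 = -4837142258 - 28716 = -4837170974$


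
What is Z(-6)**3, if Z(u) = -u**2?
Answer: -46656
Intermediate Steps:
Z(-6)**3 = (-1*(-6)**2)**3 = (-1*36)**3 = (-36)**3 = -46656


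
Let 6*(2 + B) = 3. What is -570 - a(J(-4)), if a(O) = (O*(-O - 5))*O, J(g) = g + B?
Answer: -4681/8 ≈ -585.13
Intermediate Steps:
B = -3/2 (B = -2 + (1/6)*3 = -2 + 1/2 = -3/2 ≈ -1.5000)
J(g) = -3/2 + g (J(g) = g - 3/2 = -3/2 + g)
a(O) = O**2*(-5 - O) (a(O) = (O*(-5 - O))*O = O**2*(-5 - O))
-570 - a(J(-4)) = -570 - (-3/2 - 4)**2*(-5 - (-3/2 - 4)) = -570 - (-11/2)**2*(-5 - 1*(-11/2)) = -570 - 121*(-5 + 11/2)/4 = -570 - 121/(4*2) = -570 - 1*121/8 = -570 - 121/8 = -4681/8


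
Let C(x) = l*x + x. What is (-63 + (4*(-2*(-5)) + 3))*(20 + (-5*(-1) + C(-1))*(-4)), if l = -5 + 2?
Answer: 160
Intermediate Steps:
l = -3
C(x) = -2*x (C(x) = -3*x + x = -2*x)
(-63 + (4*(-2*(-5)) + 3))*(20 + (-5*(-1) + C(-1))*(-4)) = (-63 + (4*(-2*(-5)) + 3))*(20 + (-5*(-1) - 2*(-1))*(-4)) = (-63 + (4*10 + 3))*(20 + (5 + 2)*(-4)) = (-63 + (40 + 3))*(20 + 7*(-4)) = (-63 + 43)*(20 - 28) = -20*(-8) = 160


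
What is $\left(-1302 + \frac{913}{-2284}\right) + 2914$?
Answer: $\frac{3680895}{2284} \approx 1611.6$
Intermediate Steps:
$\left(-1302 + \frac{913}{-2284}\right) + 2914 = \left(-1302 + 913 \left(- \frac{1}{2284}\right)\right) + 2914 = \left(-1302 - \frac{913}{2284}\right) + 2914 = - \frac{2974681}{2284} + 2914 = \frac{3680895}{2284}$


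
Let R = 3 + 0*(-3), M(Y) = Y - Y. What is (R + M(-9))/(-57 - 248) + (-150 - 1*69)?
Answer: -66798/305 ≈ -219.01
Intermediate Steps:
M(Y) = 0
R = 3 (R = 3 + 0 = 3)
(R + M(-9))/(-57 - 248) + (-150 - 1*69) = (3 + 0)/(-57 - 248) + (-150 - 1*69) = 3/(-305) + (-150 - 69) = 3*(-1/305) - 219 = -3/305 - 219 = -66798/305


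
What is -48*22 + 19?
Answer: -1037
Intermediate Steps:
-48*22 + 19 = -1056 + 19 = -1037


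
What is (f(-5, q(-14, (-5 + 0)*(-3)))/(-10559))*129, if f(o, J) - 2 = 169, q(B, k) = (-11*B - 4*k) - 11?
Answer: -22059/10559 ≈ -2.0891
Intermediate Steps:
q(B, k) = -11 - 11*B - 4*k
f(o, J) = 171 (f(o, J) = 2 + 169 = 171)
(f(-5, q(-14, (-5 + 0)*(-3)))/(-10559))*129 = (171/(-10559))*129 = (171*(-1/10559))*129 = -171/10559*129 = -22059/10559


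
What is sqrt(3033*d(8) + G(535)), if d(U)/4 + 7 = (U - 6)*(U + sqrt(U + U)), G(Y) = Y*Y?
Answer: sqrt(492469) ≈ 701.76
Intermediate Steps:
G(Y) = Y**2
d(U) = -28 + 4*(-6 + U)*(U + sqrt(2)*sqrt(U)) (d(U) = -28 + 4*((U - 6)*(U + sqrt(U + U))) = -28 + 4*((-6 + U)*(U + sqrt(2*U))) = -28 + 4*((-6 + U)*(U + sqrt(2)*sqrt(U))) = -28 + 4*(-6 + U)*(U + sqrt(2)*sqrt(U)))
sqrt(3033*d(8) + G(535)) = sqrt(3033*(-28 - 24*8 + 4*8**2 - 24*sqrt(2)*sqrt(8) + 4*sqrt(2)*8**(3/2)) + 535**2) = sqrt(3033*(-28 - 192 + 4*64 - 24*sqrt(2)*2*sqrt(2) + 4*sqrt(2)*(16*sqrt(2))) + 286225) = sqrt(3033*(-28 - 192 + 256 - 96 + 128) + 286225) = sqrt(3033*68 + 286225) = sqrt(206244 + 286225) = sqrt(492469)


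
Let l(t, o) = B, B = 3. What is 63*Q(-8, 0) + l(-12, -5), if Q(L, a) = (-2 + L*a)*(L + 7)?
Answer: 129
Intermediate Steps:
Q(L, a) = (-2 + L*a)*(7 + L)
l(t, o) = 3
63*Q(-8, 0) + l(-12, -5) = 63*(-14 - 2*(-8) + 0*(-8)² + 7*(-8)*0) + 3 = 63*(-14 + 16 + 0*64 + 0) + 3 = 63*(-14 + 16 + 0 + 0) + 3 = 63*2 + 3 = 126 + 3 = 129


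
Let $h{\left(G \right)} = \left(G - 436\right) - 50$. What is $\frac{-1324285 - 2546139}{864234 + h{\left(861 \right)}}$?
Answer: $- \frac{3870424}{864609} \approx -4.4765$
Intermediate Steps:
$h{\left(G \right)} = -486 + G$ ($h{\left(G \right)} = \left(-436 + G\right) - 50 = -486 + G$)
$\frac{-1324285 - 2546139}{864234 + h{\left(861 \right)}} = \frac{-1324285 - 2546139}{864234 + \left(-486 + 861\right)} = - \frac{3870424}{864234 + 375} = - \frac{3870424}{864609}$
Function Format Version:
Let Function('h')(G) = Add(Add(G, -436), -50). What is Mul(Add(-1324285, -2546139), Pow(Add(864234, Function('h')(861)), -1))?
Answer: Rational(-3870424, 864609) ≈ -4.4765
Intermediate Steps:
Function('h')(G) = Add(-486, G) (Function('h')(G) = Add(Add(-436, G), -50) = Add(-486, G))
Mul(Add(-1324285, -2546139), Pow(Add(864234, Function('h')(861)), -1)) = Mul(Add(-1324285, -2546139), Pow(Add(864234, Add(-486, 861)), -1)) = Mul(-3870424, Pow(Add(864234, 375), -1)) = Mul(-3870424, Pow(864609, -1)) = Mul(-3870424, Rational(1, 864609)) = Rational(-3870424, 864609)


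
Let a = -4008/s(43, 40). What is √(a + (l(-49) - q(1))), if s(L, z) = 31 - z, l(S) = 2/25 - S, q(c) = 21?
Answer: √106518/15 ≈ 21.758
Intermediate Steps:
l(S) = 2/25 - S (l(S) = 2*(1/25) - S = 2/25 - S)
a = 1336/3 (a = -4008/(31 - 1*40) = -4008/(31 - 40) = -4008/(-9) = -4008*(-⅑) = 1336/3 ≈ 445.33)
√(a + (l(-49) - q(1))) = √(1336/3 + ((2/25 - 1*(-49)) - 1*21)) = √(1336/3 + ((2/25 + 49) - 21)) = √(1336/3 + (1227/25 - 21)) = √(1336/3 + 702/25) = √(35506/75) = √106518/15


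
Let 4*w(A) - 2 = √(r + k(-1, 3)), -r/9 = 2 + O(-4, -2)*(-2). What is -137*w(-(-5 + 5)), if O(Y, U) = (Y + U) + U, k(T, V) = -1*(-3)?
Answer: -137/2 - 137*I*√159/4 ≈ -68.5 - 431.88*I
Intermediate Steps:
k(T, V) = 3
O(Y, U) = Y + 2*U (O(Y, U) = (U + Y) + U = Y + 2*U)
r = -162 (r = -9*(2 + (-4 + 2*(-2))*(-2)) = -9*(2 + (-4 - 4)*(-2)) = -9*(2 - 8*(-2)) = -9*(2 + 16) = -9*18 = -162)
w(A) = ½ + I*√159/4 (w(A) = ½ + √(-162 + 3)/4 = ½ + √(-159)/4 = ½ + (I*√159)/4 = ½ + I*√159/4)
-137*w(-(-5 + 5)) = -137*(½ + I*√159/4) = -137/2 - 137*I*√159/4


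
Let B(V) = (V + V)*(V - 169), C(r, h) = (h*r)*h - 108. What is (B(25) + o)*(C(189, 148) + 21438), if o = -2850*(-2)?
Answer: -6241779000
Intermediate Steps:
C(r, h) = -108 + r*h**2 (C(r, h) = r*h**2 - 108 = -108 + r*h**2)
o = 5700
B(V) = 2*V*(-169 + V) (B(V) = (2*V)*(-169 + V) = 2*V*(-169 + V))
(B(25) + o)*(C(189, 148) + 21438) = (2*25*(-169 + 25) + 5700)*((-108 + 189*148**2) + 21438) = (2*25*(-144) + 5700)*((-108 + 189*21904) + 21438) = (-7200 + 5700)*((-108 + 4139856) + 21438) = -1500*(4139748 + 21438) = -1500*4161186 = -6241779000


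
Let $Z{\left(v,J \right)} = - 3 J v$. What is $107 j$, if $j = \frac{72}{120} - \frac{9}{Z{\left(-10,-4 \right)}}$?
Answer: $\frac{2889}{40} \approx 72.225$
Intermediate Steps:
$Z{\left(v,J \right)} = - 3 J v$
$j = \frac{27}{40}$ ($j = \frac{72}{120} - \frac{9}{\left(-3\right) \left(-4\right) \left(-10\right)} = 72 \cdot \frac{1}{120} - \frac{9}{-120} = \frac{3}{5} - - \frac{3}{40} = \frac{3}{5} + \frac{3}{40} = \frac{27}{40} \approx 0.675$)
$107 j = 107 \cdot \frac{27}{40} = \frac{2889}{40}$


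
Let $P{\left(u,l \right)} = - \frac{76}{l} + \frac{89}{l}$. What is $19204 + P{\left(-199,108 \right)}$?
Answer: $\frac{2074045}{108} \approx 19204.0$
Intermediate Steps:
$P{\left(u,l \right)} = \frac{13}{l}$
$19204 + P{\left(-199,108 \right)} = 19204 + \frac{13}{108} = \frac{2074045}{108}$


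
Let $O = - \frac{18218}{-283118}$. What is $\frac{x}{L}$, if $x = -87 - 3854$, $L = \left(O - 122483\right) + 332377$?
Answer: $- \frac{557884019}{29712393855} \approx -0.018776$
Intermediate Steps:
$O = \frac{9109}{141559}$ ($O = \left(-18218\right) \left(- \frac{1}{283118}\right) = \frac{9109}{141559} \approx 0.064348$)
$L = \frac{29712393855}{141559}$ ($L = \left(\frac{9109}{141559} - 122483\right) + 332377 = - \frac{17338561888}{141559} + 332377 = \frac{29712393855}{141559} \approx 2.0989 \cdot 10^{5}$)
$x = -3941$ ($x = -87 - 3854 = -3941$)
$\frac{x}{L} = - \frac{3941}{\frac{29712393855}{141559}} = \left(-3941\right) \frac{141559}{29712393855} = - \frac{557884019}{29712393855}$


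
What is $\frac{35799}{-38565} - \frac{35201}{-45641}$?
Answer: $- \frac{92125198}{586715055} \approx -0.15702$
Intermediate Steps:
$\frac{35799}{-38565} - \frac{35201}{-45641} = 35799 \left(- \frac{1}{38565}\right) - - \frac{35201}{45641} = - \frac{11933}{12855} + \frac{35201}{45641} = - \frac{92125198}{586715055}$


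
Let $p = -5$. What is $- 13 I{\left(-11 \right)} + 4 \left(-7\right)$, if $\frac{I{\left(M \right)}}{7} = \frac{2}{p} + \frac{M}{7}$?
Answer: $\frac{757}{5} \approx 151.4$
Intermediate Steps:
$I{\left(M \right)} = - \frac{14}{5} + M$ ($I{\left(M \right)} = 7 \left(\frac{2}{-5} + \frac{M}{7}\right) = 7 \left(2 \left(- \frac{1}{5}\right) + M \frac{1}{7}\right) = 7 \left(- \frac{2}{5} + \frac{M}{7}\right) = - \frac{14}{5} + M$)
$- 13 I{\left(-11 \right)} + 4 \left(-7\right) = - 13 \left(- \frac{14}{5} - 11\right) + 4 \left(-7\right) = \left(-13\right) \left(- \frac{69}{5}\right) - 28 = \frac{897}{5} - 28 = \frac{757}{5}$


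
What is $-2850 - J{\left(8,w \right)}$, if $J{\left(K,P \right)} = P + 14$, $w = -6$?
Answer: $-2858$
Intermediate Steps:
$J{\left(K,P \right)} = 14 + P$
$-2850 - J{\left(8,w \right)} = -2850 - \left(14 - 6\right) = -2850 - 8 = -2858$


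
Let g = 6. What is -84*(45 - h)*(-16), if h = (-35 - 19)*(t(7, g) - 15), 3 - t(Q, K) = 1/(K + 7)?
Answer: -10608192/13 ≈ -8.1602e+5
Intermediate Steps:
t(Q, K) = 3 - 1/(7 + K) (t(Q, K) = 3 - 1/(K + 7) = 3 - 1/(7 + K))
h = 8478/13 (h = (-35 - 19)*((20 + 3*6)/(7 + 6) - 15) = -54*((20 + 18)/13 - 15) = -54*((1/13)*38 - 15) = -54*(38/13 - 15) = -54*(-157/13) = 8478/13 ≈ 652.15)
-84*(45 - h)*(-16) = -84*(45 - 1*8478/13)*(-16) = -84*(45 - 8478/13)*(-16) = -84*(-7893/13)*(-16) = (663012/13)*(-16) = -10608192/13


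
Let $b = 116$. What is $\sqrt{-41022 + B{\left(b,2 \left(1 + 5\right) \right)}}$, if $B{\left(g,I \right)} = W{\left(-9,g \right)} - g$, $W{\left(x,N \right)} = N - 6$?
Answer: $2 i \sqrt{10257} \approx 202.55 i$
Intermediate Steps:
$W{\left(x,N \right)} = -6 + N$ ($W{\left(x,N \right)} = N - 6 = -6 + N$)
$B{\left(g,I \right)} = -6$ ($B{\left(g,I \right)} = \left(-6 + g\right) - g = -6$)
$\sqrt{-41022 + B{\left(b,2 \left(1 + 5\right) \right)}} = \sqrt{-41022 - 6} = \sqrt{-41028} = 2 i \sqrt{10257}$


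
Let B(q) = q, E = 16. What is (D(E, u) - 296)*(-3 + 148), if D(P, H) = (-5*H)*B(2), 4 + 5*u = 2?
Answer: -42340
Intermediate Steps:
u = -2/5 (u = -4/5 + (1/5)*2 = -4/5 + 2/5 = -2/5 ≈ -0.40000)
D(P, H) = -10*H (D(P, H) = -5*H*2 = -10*H)
(D(E, u) - 296)*(-3 + 148) = (-10*(-2/5) - 296)*(-3 + 148) = (4 - 296)*145 = -292*145 = -42340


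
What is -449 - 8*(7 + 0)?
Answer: -505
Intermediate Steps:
-449 - 8*(7 + 0) = -449 - 8*7 = -449 - 1*56 = -449 - 56 = -505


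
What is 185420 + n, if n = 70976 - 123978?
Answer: 132418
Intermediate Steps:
n = -53002
185420 + n = 185420 - 53002 = 132418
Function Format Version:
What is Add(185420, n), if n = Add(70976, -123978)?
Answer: 132418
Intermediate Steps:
n = -53002
Add(185420, n) = Add(185420, -53002) = 132418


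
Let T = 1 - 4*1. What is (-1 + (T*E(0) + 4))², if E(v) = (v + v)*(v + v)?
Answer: 9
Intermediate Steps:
T = -3 (T = 1 - 4 = -3)
E(v) = 4*v² (E(v) = (2*v)*(2*v) = 4*v²)
(-1 + (T*E(0) + 4))² = (-1 + (-12*0² + 4))² = (-1 + (-12*0 + 4))² = (-1 + (-3*0 + 4))² = (-1 + (0 + 4))² = (-1 + 4)² = 3² = 9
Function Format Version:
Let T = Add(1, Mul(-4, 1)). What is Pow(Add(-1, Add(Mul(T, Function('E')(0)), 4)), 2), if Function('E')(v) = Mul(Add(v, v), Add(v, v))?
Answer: 9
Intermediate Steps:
T = -3 (T = Add(1, -4) = -3)
Function('E')(v) = Mul(4, Pow(v, 2)) (Function('E')(v) = Mul(Mul(2, v), Mul(2, v)) = Mul(4, Pow(v, 2)))
Pow(Add(-1, Add(Mul(T, Function('E')(0)), 4)), 2) = Pow(Add(-1, Add(Mul(-3, Mul(4, Pow(0, 2))), 4)), 2) = Pow(Add(-1, Add(Mul(-3, Mul(4, 0)), 4)), 2) = Pow(Add(-1, Add(Mul(-3, 0), 4)), 2) = Pow(Add(-1, Add(0, 4)), 2) = Pow(Add(-1, 4), 2) = Pow(3, 2) = 9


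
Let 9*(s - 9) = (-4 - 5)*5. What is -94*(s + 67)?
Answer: -6674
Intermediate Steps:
s = 4 (s = 9 + ((-4 - 5)*5)/9 = 9 + (-9*5)/9 = 9 + (⅑)*(-45) = 9 - 5 = 4)
-94*(s + 67) = -94*(4 + 67) = -94*71 = -6674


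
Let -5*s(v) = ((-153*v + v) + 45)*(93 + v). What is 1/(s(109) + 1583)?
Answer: 5/3345561 ≈ 1.4945e-6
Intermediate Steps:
s(v) = -(45 - 152*v)*(93 + v)/5 (s(v) = -((-153*v + v) + 45)*(93 + v)/5 = -(-152*v + 45)*(93 + v)/5 = -(45 - 152*v)*(93 + v)/5)
1/(s(109) + 1583) = 1/((-837 + (152/5)*109**2 + (14091/5)*109) + 1583) = 1/((-837 + (152/5)*11881 + 1535919/5) + 1583) = 1/((-837 + 1805912/5 + 1535919/5) + 1583) = 1/(3337646/5 + 1583) = 1/(3345561/5) = 5/3345561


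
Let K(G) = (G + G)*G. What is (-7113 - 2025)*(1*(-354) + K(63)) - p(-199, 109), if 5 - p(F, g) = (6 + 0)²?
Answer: -69302561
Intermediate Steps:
K(G) = 2*G² (K(G) = (2*G)*G = 2*G²)
p(F, g) = -31 (p(F, g) = 5 - (6 + 0)² = 5 - 1*6² = 5 - 1*36 = 5 - 36 = -31)
(-7113 - 2025)*(1*(-354) + K(63)) - p(-199, 109) = (-7113 - 2025)*(1*(-354) + 2*63²) - 1*(-31) = -9138*(-354 + 2*3969) + 31 = -9138*(-354 + 7938) + 31 = -9138*7584 + 31 = -69302592 + 31 = -69302561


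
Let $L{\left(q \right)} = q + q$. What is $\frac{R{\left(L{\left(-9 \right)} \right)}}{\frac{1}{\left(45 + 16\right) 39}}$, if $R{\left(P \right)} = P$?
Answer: $-42822$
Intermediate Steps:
$L{\left(q \right)} = 2 q$
$\frac{R{\left(L{\left(-9 \right)} \right)}}{\frac{1}{\left(45 + 16\right) 39}} = \frac{2 \left(-9\right)}{\frac{1}{\left(45 + 16\right) 39}} = - \frac{18}{\frac{1}{61 \cdot 39}} = - \frac{18}{\frac{1}{2379}} = - 18 \frac{1}{\frac{1}{2379}} = \left(-18\right) 2379 = -42822$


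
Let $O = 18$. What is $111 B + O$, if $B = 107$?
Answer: $11895$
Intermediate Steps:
$111 B + O = 111 \cdot 107 + 18 = 11877 + 18 = 11895$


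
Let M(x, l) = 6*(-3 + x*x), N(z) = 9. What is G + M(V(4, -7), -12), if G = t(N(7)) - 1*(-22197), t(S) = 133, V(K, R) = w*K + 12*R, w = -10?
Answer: 114568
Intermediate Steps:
V(K, R) = -10*K + 12*R
M(x, l) = -18 + 6*x**2 (M(x, l) = 6*(-3 + x**2) = -18 + 6*x**2)
G = 22330 (G = 133 - 1*(-22197) = 133 + 22197 = 22330)
G + M(V(4, -7), -12) = 22330 + (-18 + 6*(-10*4 + 12*(-7))**2) = 22330 + (-18 + 6*(-40 - 84)**2) = 22330 + (-18 + 6*(-124)**2) = 22330 + (-18 + 6*15376) = 22330 + (-18 + 92256) = 22330 + 92238 = 114568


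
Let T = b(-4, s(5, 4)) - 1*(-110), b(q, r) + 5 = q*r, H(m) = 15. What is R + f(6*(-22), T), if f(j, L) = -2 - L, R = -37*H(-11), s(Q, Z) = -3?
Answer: -674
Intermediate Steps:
b(q, r) = -5 + q*r
T = 117 (T = (-5 - 4*(-3)) - 1*(-110) = (-5 + 12) + 110 = 7 + 110 = 117)
R = -555 (R = -37*15 = -555)
R + f(6*(-22), T) = -555 + (-2 - 1*117) = -555 + (-2 - 117) = -555 - 119 = -674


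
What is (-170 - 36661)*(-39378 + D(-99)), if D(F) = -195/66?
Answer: 31909678611/22 ≈ 1.4504e+9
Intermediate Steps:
D(F) = -65/22 (D(F) = -195*1/66 = -65/22)
(-170 - 36661)*(-39378 + D(-99)) = (-170 - 36661)*(-39378 - 65/22) = -36831*(-866381/22) = 31909678611/22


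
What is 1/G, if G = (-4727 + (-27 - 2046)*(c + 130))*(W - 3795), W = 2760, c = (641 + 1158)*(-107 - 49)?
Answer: -1/601853322825 ≈ -1.6615e-12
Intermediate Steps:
c = -280644 (c = 1799*(-156) = -280644)
G = -601853322825 (G = (-4727 + (-27 - 2046)*(-280644 + 130))*(2760 - 3795) = (-4727 - 2073*(-280514))*(-1035) = (-4727 + 581505522)*(-1035) = 581500795*(-1035) = -601853322825)
1/G = 1/(-601853322825) = -1/601853322825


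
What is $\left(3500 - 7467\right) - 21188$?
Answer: $-25155$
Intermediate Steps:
$\left(3500 - 7467\right) - 21188 = -3967 - 21188 = -25155$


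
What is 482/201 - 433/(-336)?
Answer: 27665/7504 ≈ 3.6867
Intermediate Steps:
482/201 - 433/(-336) = 482*(1/201) - 433*(-1/336) = 482/201 + 433/336 = 27665/7504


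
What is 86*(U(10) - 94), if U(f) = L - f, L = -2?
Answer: -9116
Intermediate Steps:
U(f) = -2 - f
86*(U(10) - 94) = 86*((-2 - 1*10) - 94) = 86*((-2 - 10) - 94) = 86*(-12 - 94) = 86*(-106) = -9116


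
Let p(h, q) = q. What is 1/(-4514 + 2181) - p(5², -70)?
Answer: 163309/2333 ≈ 70.000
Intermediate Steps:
1/(-4514 + 2181) - p(5², -70) = 1/(-4514 + 2181) - 1*(-70) = 1/(-2333) + 70 = -1/2333 + 70 = 163309/2333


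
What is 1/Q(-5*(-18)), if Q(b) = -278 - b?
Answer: -1/368 ≈ -0.0027174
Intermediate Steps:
1/Q(-5*(-18)) = 1/(-278 - (-5)*(-18)) = 1/(-278 - 1*90) = 1/(-278 - 90) = 1/(-368) = -1/368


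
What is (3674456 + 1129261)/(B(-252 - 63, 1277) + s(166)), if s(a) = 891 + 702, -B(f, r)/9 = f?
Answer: 1601239/1476 ≈ 1084.8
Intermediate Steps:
B(f, r) = -9*f
s(a) = 1593
(3674456 + 1129261)/(B(-252 - 63, 1277) + s(166)) = (3674456 + 1129261)/(-9*(-252 - 63) + 1593) = 4803717/(-9*(-315) + 1593) = 4803717/(2835 + 1593) = 4803717/4428 = 4803717*(1/4428) = 1601239/1476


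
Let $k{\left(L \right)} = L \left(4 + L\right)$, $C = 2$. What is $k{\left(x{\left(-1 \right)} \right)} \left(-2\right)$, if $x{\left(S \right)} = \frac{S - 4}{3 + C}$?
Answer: $6$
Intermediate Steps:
$x{\left(S \right)} = - \frac{4}{5} + \frac{S}{5}$ ($x{\left(S \right)} = \frac{S - 4}{3 + 2} = \frac{-4 + S}{5} = \left(-4 + S\right) \frac{1}{5} = - \frac{4}{5} + \frac{S}{5}$)
$k{\left(x{\left(-1 \right)} \right)} \left(-2\right) = \left(- \frac{4}{5} + \frac{1}{5} \left(-1\right)\right) \left(4 + \left(- \frac{4}{5} + \frac{1}{5} \left(-1\right)\right)\right) \left(-2\right) = \left(- \frac{4}{5} - \frac{1}{5}\right) \left(4 - 1\right) \left(-2\right) = - (4 - 1) \left(-2\right) = \left(-1\right) 3 \left(-2\right) = \left(-3\right) \left(-2\right) = 6$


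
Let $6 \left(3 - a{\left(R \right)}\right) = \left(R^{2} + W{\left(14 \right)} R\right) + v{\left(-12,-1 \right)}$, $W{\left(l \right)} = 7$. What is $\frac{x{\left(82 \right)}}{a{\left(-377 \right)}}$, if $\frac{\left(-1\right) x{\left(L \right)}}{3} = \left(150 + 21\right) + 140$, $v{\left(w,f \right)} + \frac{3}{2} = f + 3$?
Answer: $\frac{11196}{278945} \approx 0.040137$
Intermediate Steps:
$v{\left(w,f \right)} = \frac{3}{2} + f$ ($v{\left(w,f \right)} = - \frac{3}{2} + \left(f + 3\right) = - \frac{3}{2} + \left(3 + f\right) = \frac{3}{2} + f$)
$x{\left(L \right)} = -933$ ($x{\left(L \right)} = - 3 \left(\left(150 + 21\right) + 140\right) = - 3 \left(171 + 140\right) = \left(-3\right) 311 = -933$)
$a{\left(R \right)} = \frac{35}{12} - \frac{7 R}{6} - \frac{R^{2}}{6}$ ($a{\left(R \right)} = 3 - \frac{\left(R^{2} + 7 R\right) + \left(\frac{3}{2} - 1\right)}{6} = 3 - \frac{\left(R^{2} + 7 R\right) + \frac{1}{2}}{6} = 3 - \frac{\frac{1}{2} + R^{2} + 7 R}{6} = 3 - \left(\frac{1}{12} + \frac{R^{2}}{6} + \frac{7 R}{6}\right) = \frac{35}{12} - \frac{7 R}{6} - \frac{R^{2}}{6}$)
$\frac{x{\left(82 \right)}}{a{\left(-377 \right)}} = - \frac{933}{\frac{35}{12} - - \frac{2639}{6} - \frac{\left(-377\right)^{2}}{6}} = - \frac{933}{\frac{35}{12} + \frac{2639}{6} - \frac{142129}{6}} = - \frac{933}{- \frac{278945}{12}} = \left(-933\right) \left(- \frac{12}{278945}\right) = \frac{11196}{278945}$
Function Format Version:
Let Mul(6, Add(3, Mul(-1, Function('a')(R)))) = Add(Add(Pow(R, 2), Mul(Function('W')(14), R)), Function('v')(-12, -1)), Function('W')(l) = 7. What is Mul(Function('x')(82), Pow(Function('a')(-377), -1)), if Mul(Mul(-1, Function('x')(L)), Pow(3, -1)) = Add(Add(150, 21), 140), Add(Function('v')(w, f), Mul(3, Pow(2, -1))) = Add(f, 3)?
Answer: Rational(11196, 278945) ≈ 0.040137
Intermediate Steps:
Function('v')(w, f) = Add(Rational(3, 2), f) (Function('v')(w, f) = Add(Rational(-3, 2), Add(f, 3)) = Add(Rational(-3, 2), Add(3, f)) = Add(Rational(3, 2), f))
Function('x')(L) = -933 (Function('x')(L) = Mul(-3, Add(Add(150, 21), 140)) = Mul(-3, Add(171, 140)) = Mul(-3, 311) = -933)
Function('a')(R) = Add(Rational(35, 12), Mul(Rational(-7, 6), R), Mul(Rational(-1, 6), Pow(R, 2))) (Function('a')(R) = Add(3, Mul(Rational(-1, 6), Add(Add(Pow(R, 2), Mul(7, R)), Add(Rational(3, 2), -1)))) = Add(3, Mul(Rational(-1, 6), Add(Add(Pow(R, 2), Mul(7, R)), Rational(1, 2)))) = Add(3, Mul(Rational(-1, 6), Add(Rational(1, 2), Pow(R, 2), Mul(7, R)))) = Add(3, Add(Rational(-1, 12), Mul(Rational(-7, 6), R), Mul(Rational(-1, 6), Pow(R, 2)))) = Add(Rational(35, 12), Mul(Rational(-7, 6), R), Mul(Rational(-1, 6), Pow(R, 2))))
Mul(Function('x')(82), Pow(Function('a')(-377), -1)) = Mul(-933, Pow(Add(Rational(35, 12), Mul(Rational(-7, 6), -377), Mul(Rational(-1, 6), Pow(-377, 2))), -1)) = Mul(-933, Pow(Add(Rational(35, 12), Rational(2639, 6), Mul(Rational(-1, 6), 142129)), -1)) = Mul(-933, Pow(Add(Rational(35, 12), Rational(2639, 6), Rational(-142129, 6)), -1)) = Mul(-933, Pow(Rational(-278945, 12), -1)) = Mul(-933, Rational(-12, 278945)) = Rational(11196, 278945)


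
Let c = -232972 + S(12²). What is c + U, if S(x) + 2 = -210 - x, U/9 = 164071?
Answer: 1243311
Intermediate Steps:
U = 1476639 (U = 9*164071 = 1476639)
S(x) = -212 - x (S(x) = -2 + (-210 - x) = -212 - x)
c = -233328 (c = -232972 + (-212 - 1*12²) = -232972 + (-212 - 1*144) = -232972 + (-212 - 144) = -232972 - 356 = -233328)
c + U = -233328 + 1476639 = 1243311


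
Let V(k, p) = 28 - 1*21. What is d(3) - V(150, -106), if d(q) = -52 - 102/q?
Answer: -93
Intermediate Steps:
V(k, p) = 7 (V(k, p) = 28 - 21 = 7)
d(q) = -52 - 102/q
d(3) - V(150, -106) = (-52 - 102/3) - 1*7 = (-52 - 102*⅓) - 7 = (-52 - 34) - 7 = -86 - 7 = -93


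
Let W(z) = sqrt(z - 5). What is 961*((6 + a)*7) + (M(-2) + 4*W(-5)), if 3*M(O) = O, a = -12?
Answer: -121088/3 + 4*I*sqrt(10) ≈ -40363.0 + 12.649*I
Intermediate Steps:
M(O) = O/3
W(z) = sqrt(-5 + z)
961*((6 + a)*7) + (M(-2) + 4*W(-5)) = 961*((6 - 12)*7) + ((1/3)*(-2) + 4*sqrt(-5 - 5)) = 961*(-6*7) + (-2/3 + 4*sqrt(-10)) = 961*(-42) + (-2/3 + 4*(I*sqrt(10))) = -40362 + (-2/3 + 4*I*sqrt(10)) = -121088/3 + 4*I*sqrt(10)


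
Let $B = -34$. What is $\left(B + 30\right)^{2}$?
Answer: $16$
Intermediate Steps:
$\left(B + 30\right)^{2} = \left(-34 + 30\right)^{2} = \left(-4\right)^{2} = 16$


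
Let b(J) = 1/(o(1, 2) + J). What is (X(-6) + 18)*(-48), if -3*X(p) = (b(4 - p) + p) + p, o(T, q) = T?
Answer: -11600/11 ≈ -1054.5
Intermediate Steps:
b(J) = 1/(1 + J)
X(p) = -2*p/3 - 1/(3*(5 - p)) (X(p) = -((1/(1 + (4 - p)) + p) + p)/3 = -((1/(5 - p) + p) + p)/3 = -((p + 1/(5 - p)) + p)/3 = -(1/(5 - p) + 2*p)/3 = -2*p/3 - 1/(3*(5 - p)))
(X(-6) + 18)*(-48) = ((1 - 2*(-6)*(-5 - 6))/(3*(-5 - 6)) + 18)*(-48) = ((⅓)*(1 - 2*(-6)*(-11))/(-11) + 18)*(-48) = ((⅓)*(-1/11)*(1 - 132) + 18)*(-48) = ((⅓)*(-1/11)*(-131) + 18)*(-48) = (131/33 + 18)*(-48) = (725/33)*(-48) = -11600/11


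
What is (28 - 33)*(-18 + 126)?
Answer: -540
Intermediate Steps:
(28 - 33)*(-18 + 126) = -5*108 = -540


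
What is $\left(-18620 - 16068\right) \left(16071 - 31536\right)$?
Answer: $536449920$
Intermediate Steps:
$\left(-18620 - 16068\right) \left(16071 - 31536\right) = \left(-34688\right) \left(-15465\right) = 536449920$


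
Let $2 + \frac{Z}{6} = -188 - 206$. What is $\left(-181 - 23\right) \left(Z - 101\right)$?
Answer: $505308$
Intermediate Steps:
$Z = -2376$ ($Z = -12 + 6 \left(-188 - 206\right) = -12 + 6 \left(-394\right) = -12 - 2364 = -2376$)
$\left(-181 - 23\right) \left(Z - 101\right) = \left(-181 - 23\right) \left(-2376 - 101\right) = - 204 \left(-2376 - 101\right) = \left(-204\right) \left(-2477\right) = 505308$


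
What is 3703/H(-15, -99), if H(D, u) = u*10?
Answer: -3703/990 ≈ -3.7404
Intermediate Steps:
H(D, u) = 10*u
3703/H(-15, -99) = 3703/((10*(-99))) = 3703/(-990) = 3703*(-1/990) = -3703/990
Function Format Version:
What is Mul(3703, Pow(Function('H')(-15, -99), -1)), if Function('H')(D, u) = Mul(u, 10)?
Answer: Rational(-3703, 990) ≈ -3.7404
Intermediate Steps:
Function('H')(D, u) = Mul(10, u)
Mul(3703, Pow(Function('H')(-15, -99), -1)) = Mul(3703, Pow(Mul(10, -99), -1)) = Mul(3703, Pow(-990, -1)) = Mul(3703, Rational(-1, 990)) = Rational(-3703, 990)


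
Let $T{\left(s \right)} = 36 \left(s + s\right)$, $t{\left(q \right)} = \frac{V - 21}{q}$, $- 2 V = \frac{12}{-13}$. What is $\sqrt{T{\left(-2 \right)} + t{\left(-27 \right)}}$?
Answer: $\frac{i \sqrt{217867}}{39} \approx 11.968 i$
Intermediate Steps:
$V = \frac{6}{13}$ ($V = - \frac{12 \frac{1}{-13}}{2} = - \frac{12 \left(- \frac{1}{13}\right)}{2} = \left(- \frac{1}{2}\right) \left(- \frac{12}{13}\right) = \frac{6}{13} \approx 0.46154$)
$t{\left(q \right)} = - \frac{267}{13 q}$ ($t{\left(q \right)} = \frac{\frac{6}{13} - 21}{q} = - \frac{267}{13 q}$)
$T{\left(s \right)} = 72 s$ ($T{\left(s \right)} = 36 \cdot 2 s = 72 s$)
$\sqrt{T{\left(-2 \right)} + t{\left(-27 \right)}} = \sqrt{72 \left(-2\right) - \frac{267}{13 \left(-27\right)}} = \sqrt{-144 - - \frac{89}{117}} = \sqrt{-144 + \frac{89}{117}} = \sqrt{- \frac{16759}{117}} = \frac{i \sqrt{217867}}{39}$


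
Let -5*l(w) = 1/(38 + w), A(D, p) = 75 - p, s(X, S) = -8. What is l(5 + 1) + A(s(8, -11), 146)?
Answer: -15621/220 ≈ -71.005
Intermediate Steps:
l(w) = -1/(5*(38 + w))
l(5 + 1) + A(s(8, -11), 146) = -1/(190 + 5*(5 + 1)) + (75 - 1*146) = -1/(190 + 5*6) + (75 - 146) = -1/(190 + 30) - 71 = -1/220 - 71 = -15621/220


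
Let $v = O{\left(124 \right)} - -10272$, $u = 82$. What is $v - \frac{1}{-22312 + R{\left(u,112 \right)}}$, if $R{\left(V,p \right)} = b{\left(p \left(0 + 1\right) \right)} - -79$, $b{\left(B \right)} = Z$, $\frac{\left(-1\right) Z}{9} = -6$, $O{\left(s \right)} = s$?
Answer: $\frac{230572885}{22179} \approx 10396.0$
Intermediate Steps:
$v = 10396$ ($v = 124 - -10272 = 124 + 10272 = 10396$)
$Z = 54$ ($Z = \left(-9\right) \left(-6\right) = 54$)
$b{\left(B \right)} = 54$
$R{\left(V,p \right)} = 133$ ($R{\left(V,p \right)} = 54 - -79 = 54 + 79 = 133$)
$v - \frac{1}{-22312 + R{\left(u,112 \right)}} = 10396 - \frac{1}{-22312 + 133} = 10396 - \frac{1}{-22179} = 10396 - - \frac{1}{22179} = 10396 + \frac{1}{22179} = \frac{230572885}{22179}$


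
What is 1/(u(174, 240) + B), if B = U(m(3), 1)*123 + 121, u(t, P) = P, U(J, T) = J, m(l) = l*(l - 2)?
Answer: 1/730 ≈ 0.0013699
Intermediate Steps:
m(l) = l*(-2 + l)
B = 490 (B = (3*(-2 + 3))*123 + 121 = (3*1)*123 + 121 = 3*123 + 121 = 369 + 121 = 490)
1/(u(174, 240) + B) = 1/(240 + 490) = 1/730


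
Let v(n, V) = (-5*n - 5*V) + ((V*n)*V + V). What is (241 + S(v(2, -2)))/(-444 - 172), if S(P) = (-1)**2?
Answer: -11/28 ≈ -0.39286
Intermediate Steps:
v(n, V) = -5*n - 4*V + n*V**2 (v(n, V) = (-5*V - 5*n) + (n*V**2 + V) = (-5*V - 5*n) + (V + n*V**2) = -5*n - 4*V + n*V**2)
S(P) = 1
(241 + S(v(2, -2)))/(-444 - 172) = (241 + 1)/(-444 - 172) = 242/(-616) = 242*(-1/616) = -11/28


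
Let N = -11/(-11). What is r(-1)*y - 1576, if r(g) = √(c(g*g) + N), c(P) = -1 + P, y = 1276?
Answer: -300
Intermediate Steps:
N = 1 (N = -11*(-1/11) = 1)
r(g) = √(g²) (r(g) = √((-1 + g*g) + 1) = √((-1 + g²) + 1) = √(g²))
r(-1)*y - 1576 = √((-1)²)*1276 - 1576 = √1*1276 - 1576 = 1*1276 - 1576 = 1276 - 1576 = -300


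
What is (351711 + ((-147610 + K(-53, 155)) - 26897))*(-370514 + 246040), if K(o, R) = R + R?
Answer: -22095877636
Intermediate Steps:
K(o, R) = 2*R
(351711 + ((-147610 + K(-53, 155)) - 26897))*(-370514 + 246040) = (351711 + ((-147610 + 2*155) - 26897))*(-370514 + 246040) = (351711 + ((-147610 + 310) - 26897))*(-124474) = (351711 + (-147300 - 26897))*(-124474) = (351711 - 174197)*(-124474) = 177514*(-124474) = -22095877636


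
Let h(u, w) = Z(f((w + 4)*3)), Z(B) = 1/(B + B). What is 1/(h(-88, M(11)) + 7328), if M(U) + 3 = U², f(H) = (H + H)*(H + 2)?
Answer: 538752/3947974657 ≈ 0.00013646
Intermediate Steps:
f(H) = 2*H*(2 + H) (f(H) = (2*H)*(2 + H) = 2*H*(2 + H))
M(U) = -3 + U²
Z(B) = 1/(2*B)
h(u, w) = 1/(4*(12 + 3*w)*(14 + 3*w)) (h(u, w) = 1/(2*((2*((w + 4)*3)*(2 + (w + 4)*3)))) = 1/(2*((2*((4 + w)*3)*(2 + (4 + w)*3)))) = 1/(2*((2*(12 + 3*w)*(2 + (12 + 3*w))))) = 1/(2*((2*(12 + 3*w)*(14 + 3*w)))) = (1/(2*(12 + 3*w)*(14 + 3*w)))/2 = 1/(4*(12 + 3*w)*(14 + 3*w)))
1/(h(-88, M(11)) + 7328) = 1/(1/(12*(4 + (-3 + 11²))*(14 + 3*(-3 + 11²))) + 7328) = 1/(1/(12*(4 + (-3 + 121))*(14 + 3*(-3 + 121))) + 7328) = 1/(1/(12*(4 + 118)*(14 + 3*118)) + 7328) = 1/((1/12)/(122*(14 + 354)) + 7328) = 1/((1/12)*(1/122)/368 + 7328) = 1/((1/12)*(1/122)*(1/368) + 7328) = 1/(1/538752 + 7328) = 1/(3947974657/538752) = 538752/3947974657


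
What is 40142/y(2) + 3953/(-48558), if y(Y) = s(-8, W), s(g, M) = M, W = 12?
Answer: 27071775/8093 ≈ 3345.1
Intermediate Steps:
y(Y) = 12
40142/y(2) + 3953/(-48558) = 40142/12 + 3953/(-48558) = 40142*(1/12) + 3953*(-1/48558) = 20071/6 - 3953/48558 = 27071775/8093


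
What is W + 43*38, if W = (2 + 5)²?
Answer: 1683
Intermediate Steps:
W = 49 (W = 7² = 49)
W + 43*38 = 49 + 43*38 = 49 + 1634 = 1683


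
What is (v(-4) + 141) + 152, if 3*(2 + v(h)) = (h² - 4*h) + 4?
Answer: 303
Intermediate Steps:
v(h) = -⅔ - 4*h/3 + h²/3 (v(h) = -2 + ((h² - 4*h) + 4)/3 = -2 + (4 + h² - 4*h)/3 = -2 + (4/3 - 4*h/3 + h²/3) = -⅔ - 4*h/3 + h²/3)
(v(-4) + 141) + 152 = ((-⅔ - 4/3*(-4) + (⅓)*(-4)²) + 141) + 152 = ((-⅔ + 16/3 + (⅓)*16) + 141) + 152 = ((-⅔ + 16/3 + 16/3) + 141) + 152 = (10 + 141) + 152 = 151 + 152 = 303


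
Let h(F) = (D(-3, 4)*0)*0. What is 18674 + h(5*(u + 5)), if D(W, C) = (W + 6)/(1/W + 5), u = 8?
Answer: 18674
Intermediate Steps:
D(W, C) = (6 + W)/(5 + 1/W)
h(F) = 0 (h(F) = (-3*(6 - 3)/(1 + 5*(-3))*0)*0 = (-3*3/(1 - 15)*0)*0 = (-3*3/(-14)*0)*0 = (-3*(-1/14)*3*0)*0 = ((9/14)*0)*0 = 0*0 = 0)
18674 + h(5*(u + 5)) = 18674 + 0 = 18674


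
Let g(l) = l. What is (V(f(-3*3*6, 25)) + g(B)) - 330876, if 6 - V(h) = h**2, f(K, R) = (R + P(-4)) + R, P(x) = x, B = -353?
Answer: -333339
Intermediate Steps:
f(K, R) = -4 + 2*R (f(K, R) = (R - 4) + R = (-4 + R) + R = -4 + 2*R)
V(h) = 6 - h**2
(V(f(-3*3*6, 25)) + g(B)) - 330876 = ((6 - (-4 + 2*25)**2) - 353) - 330876 = ((6 - (-4 + 50)**2) - 353) - 330876 = ((6 - 1*46**2) - 353) - 330876 = ((6 - 1*2116) - 353) - 330876 = ((6 - 2116) - 353) - 330876 = (-2110 - 353) - 330876 = -2463 - 330876 = -333339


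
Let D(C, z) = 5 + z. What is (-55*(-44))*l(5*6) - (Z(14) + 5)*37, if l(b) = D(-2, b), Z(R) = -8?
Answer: 84811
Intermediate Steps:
l(b) = 5 + b
(-55*(-44))*l(5*6) - (Z(14) + 5)*37 = (-55*(-44))*(5 + 5*6) - (-8 + 5)*37 = 2420*(5 + 30) - (-3)*37 = 2420*35 - 1*(-111) = 84700 + 111 = 84811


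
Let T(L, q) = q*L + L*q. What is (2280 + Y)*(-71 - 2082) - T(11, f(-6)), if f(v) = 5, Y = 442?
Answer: -5860576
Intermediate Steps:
T(L, q) = 2*L*q (T(L, q) = L*q + L*q = 2*L*q)
(2280 + Y)*(-71 - 2082) - T(11, f(-6)) = (2280 + 442)*(-71 - 2082) - 2*11*5 = 2722*(-2153) - 1*110 = -5860466 - 110 = -5860576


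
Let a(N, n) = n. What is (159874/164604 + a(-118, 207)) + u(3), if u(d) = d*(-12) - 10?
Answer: 28183/174 ≈ 161.97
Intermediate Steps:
u(d) = -10 - 12*d (u(d) = -12*d - 10 = -10 - 12*d)
(159874/164604 + a(-118, 207)) + u(3) = (159874/164604 + 207) + (-10 - 12*3) = (159874*(1/164604) + 207) + (-10 - 36) = (169/174 + 207) - 46 = 36187/174 - 46 = 28183/174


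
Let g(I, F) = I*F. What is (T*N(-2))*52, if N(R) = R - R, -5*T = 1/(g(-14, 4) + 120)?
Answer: 0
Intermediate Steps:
g(I, F) = F*I
T = -1/320 (T = -1/(5*(4*(-14) + 120)) = -1/(5*(-56 + 120)) = -⅕/64 = -⅕*1/64 = -1/320 ≈ -0.0031250)
N(R) = 0
(T*N(-2))*52 = -1/320*0*52 = 0*52 = 0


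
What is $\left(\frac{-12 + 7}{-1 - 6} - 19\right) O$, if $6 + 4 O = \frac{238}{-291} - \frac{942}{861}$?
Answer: $\frac{21145024}{584619} \approx 36.169$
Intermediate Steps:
$O = - \frac{330391}{167034}$ ($O = - \frac{3}{2} + \frac{\frac{238}{-291} - \frac{942}{861}}{4} = - \frac{3}{2} + \frac{238 \left(- \frac{1}{291}\right) - \frac{314}{287}}{4} = - \frac{3}{2} + \frac{- \frac{238}{291} - \frac{314}{287}}{4} = - \frac{3}{2} + \frac{1}{4} \left(- \frac{159680}{83517}\right) = - \frac{3}{2} - \frac{39920}{83517} = - \frac{330391}{167034} \approx -1.978$)
$\left(\frac{-12 + 7}{-1 - 6} - 19\right) O = \left(\frac{-12 + 7}{-1 - 6} - 19\right) \left(- \frac{330391}{167034}\right) = \left(- \frac{5}{-7} - 19\right) \left(- \frac{330391}{167034}\right) = \left(\left(-5\right) \left(- \frac{1}{7}\right) - 19\right) \left(- \frac{330391}{167034}\right) = \left(\frac{5}{7} - 19\right) \left(- \frac{330391}{167034}\right) = \left(- \frac{128}{7}\right) \left(- \frac{330391}{167034}\right) = \frac{21145024}{584619}$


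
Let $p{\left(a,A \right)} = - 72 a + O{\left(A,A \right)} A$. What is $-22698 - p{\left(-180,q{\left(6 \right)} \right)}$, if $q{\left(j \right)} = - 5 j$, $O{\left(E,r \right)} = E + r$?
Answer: $-37458$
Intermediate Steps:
$p{\left(a,A \right)} = - 72 a + 2 A^{2}$ ($p{\left(a,A \right)} = - 72 a + \left(A + A\right) A = - 72 a + 2 A A = - 72 a + 2 A^{2}$)
$-22698 - p{\left(-180,q{\left(6 \right)} \right)} = -22698 - \left(\left(-72\right) \left(-180\right) + 2 \left(\left(-5\right) 6\right)^{2}\right) = -22698 - \left(12960 + 2 \left(-30\right)^{2}\right) = -22698 - \left(12960 + 2 \cdot 900\right) = -22698 - \left(12960 + 1800\right) = -22698 - 14760 = -37458$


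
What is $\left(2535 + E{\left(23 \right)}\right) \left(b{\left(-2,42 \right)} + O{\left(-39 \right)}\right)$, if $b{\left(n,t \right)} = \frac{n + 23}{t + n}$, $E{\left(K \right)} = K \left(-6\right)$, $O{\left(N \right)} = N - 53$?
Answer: $- \frac{8770623}{40} \approx -2.1927 \cdot 10^{5}$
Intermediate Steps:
$O{\left(N \right)} = -53 + N$
$E{\left(K \right)} = - 6 K$
$b{\left(n,t \right)} = \frac{23 + n}{n + t}$
$\left(2535 + E{\left(23 \right)}\right) \left(b{\left(-2,42 \right)} + O{\left(-39 \right)}\right) = \left(2535 - 138\right) \left(\frac{23 - 2}{-2 + 42} - 92\right) = \left(2535 - 138\right) \left(\frac{1}{40} \cdot 21 - 92\right) = 2397 \left(\frac{1}{40} \cdot 21 - 92\right) = 2397 \left(\frac{21}{40} - 92\right) = 2397 \left(- \frac{3659}{40}\right) = - \frac{8770623}{40}$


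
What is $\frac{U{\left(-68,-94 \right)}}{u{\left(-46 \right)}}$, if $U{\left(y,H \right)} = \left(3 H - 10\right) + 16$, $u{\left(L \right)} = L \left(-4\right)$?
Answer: $- \frac{3}{2} \approx -1.5$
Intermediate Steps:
$u{\left(L \right)} = - 4 L$
$U{\left(y,H \right)} = 6 + 3 H$ ($U{\left(y,H \right)} = \left(-10 + 3 H\right) + 16 = 6 + 3 H$)
$\frac{U{\left(-68,-94 \right)}}{u{\left(-46 \right)}} = \frac{6 + 3 \left(-94\right)}{\left(-4\right) \left(-46\right)} = \frac{6 - 282}{184} = \left(-276\right) \frac{1}{184} = - \frac{3}{2}$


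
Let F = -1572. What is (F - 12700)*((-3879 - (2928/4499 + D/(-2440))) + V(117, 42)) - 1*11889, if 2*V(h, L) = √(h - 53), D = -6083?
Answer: 75933127192453/1372195 ≈ 5.5337e+7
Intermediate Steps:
V(h, L) = √(-53 + h)/2 (V(h, L) = √(h - 53)/2 = √(-53 + h)/2)
(F - 12700)*((-3879 - (2928/4499 + D/(-2440))) + V(117, 42)) - 1*11889 = (-1572 - 12700)*((-3879 - (2928/4499 - 6083/(-2440))) + √(-53 + 117)/2) - 1*11889 = -14272*((-3879 - (2928*(1/4499) - 6083*(-1/2440))) + √64/2) - 11889 = -14272*((-3879 - (2928/4499 + 6083/2440)) + (½)*8) - 11889 = -14272*((-3879 - 1*34511737/10977560) + 4) - 11889 = -14272*((-3879 - 34511737/10977560) + 4) - 11889 = -14272*(-42616466977/10977560 + 4) - 11889 = -14272*(-42572556737/10977560) - 11889 = 75949441218808/1372195 - 11889 = 75933127192453/1372195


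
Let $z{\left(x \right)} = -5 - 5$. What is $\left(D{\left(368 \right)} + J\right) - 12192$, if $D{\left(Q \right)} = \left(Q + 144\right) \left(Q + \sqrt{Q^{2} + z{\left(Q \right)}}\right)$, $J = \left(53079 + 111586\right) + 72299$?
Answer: $413188 + 1536 \sqrt{15046} \approx 6.016 \cdot 10^{5}$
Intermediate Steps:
$z{\left(x \right)} = -10$
$J = 236964$ ($J = 164665 + 72299 = 236964$)
$D{\left(Q \right)} = \left(144 + Q\right) \left(Q + \sqrt{-10 + Q^{2}}\right)$ ($D{\left(Q \right)} = \left(Q + 144\right) \left(Q + \sqrt{Q^{2} - 10}\right) = \left(144 + Q\right) \left(Q + \sqrt{-10 + Q^{2}}\right)$)
$\left(D{\left(368 \right)} + J\right) - 12192 = \left(\left(368^{2} + 144 \cdot 368 + 144 \sqrt{-10 + 368^{2}} + 368 \sqrt{-10 + 368^{2}}\right) + 236964\right) - 12192 = \left(\left(135424 + 52992 + 144 \sqrt{-10 + 135424} + 368 \sqrt{-10 + 135424}\right) + 236964\right) - 12192 = \left(\left(135424 + 52992 + 144 \sqrt{135414} + 368 \sqrt{135414}\right) + 236964\right) - 12192 = \left(\left(135424 + 52992 + 144 \cdot 3 \sqrt{15046} + 368 \cdot 3 \sqrt{15046}\right) + 236964\right) - 12192 = \left(\left(135424 + 52992 + 432 \sqrt{15046} + 1104 \sqrt{15046}\right) + 236964\right) - 12192 = \left(\left(188416 + 1536 \sqrt{15046}\right) + 236964\right) - 12192 = \left(425380 + 1536 \sqrt{15046}\right) - 12192 = 413188 + 1536 \sqrt{15046}$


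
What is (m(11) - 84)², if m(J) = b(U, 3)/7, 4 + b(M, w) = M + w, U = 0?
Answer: 346921/49 ≈ 7080.0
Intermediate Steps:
b(M, w) = -4 + M + w (b(M, w) = -4 + (M + w) = -4 + M + w)
m(J) = -⅐ (m(J) = (-4 + 0 + 3)/7 = -1*⅐ = -⅐)
(m(11) - 84)² = (-⅐ - 84)² = (-589/7)² = 346921/49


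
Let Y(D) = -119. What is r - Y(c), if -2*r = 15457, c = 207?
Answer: -15219/2 ≈ -7609.5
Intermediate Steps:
r = -15457/2 (r = -½*15457 = -15457/2 ≈ -7728.5)
r - Y(c) = -15457/2 - 1*(-119) = -15457/2 + 119 = -15219/2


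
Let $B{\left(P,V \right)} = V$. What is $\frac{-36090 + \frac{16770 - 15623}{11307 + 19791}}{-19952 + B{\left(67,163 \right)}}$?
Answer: $\frac{160332239}{87914046} \approx 1.8237$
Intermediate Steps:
$\frac{-36090 + \frac{16770 - 15623}{11307 + 19791}}{-19952 + B{\left(67,163 \right)}} = \frac{-36090 + \frac{16770 - 15623}{11307 + 19791}}{-19952 + 163} = \frac{-36090 + \frac{1147}{31098}}{-19789} = \left(-36090 + 1147 \cdot \frac{1}{31098}\right) \left(- \frac{1}{19789}\right) = \left(-36090 + \frac{1147}{31098}\right) \left(- \frac{1}{19789}\right) = \left(- \frac{1122325673}{31098}\right) \left(- \frac{1}{19789}\right) = \frac{160332239}{87914046}$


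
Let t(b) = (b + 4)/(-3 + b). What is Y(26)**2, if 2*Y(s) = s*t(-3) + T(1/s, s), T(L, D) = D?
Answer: 4225/36 ≈ 117.36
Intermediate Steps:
t(b) = (4 + b)/(-3 + b)
Y(s) = 5*s/12 (Y(s) = (s*((4 - 3)/(-3 - 3)) + s)/2 = (s*(1/(-6)) + s)/2 = (s*(-1/6*1) + s)/2 = (s*(-1/6) + s)/2 = (-s/6 + s)/2 = (5*s/6)/2 = 5*s/12)
Y(26)**2 = ((5/12)*26)**2 = (65/6)**2 = 4225/36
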